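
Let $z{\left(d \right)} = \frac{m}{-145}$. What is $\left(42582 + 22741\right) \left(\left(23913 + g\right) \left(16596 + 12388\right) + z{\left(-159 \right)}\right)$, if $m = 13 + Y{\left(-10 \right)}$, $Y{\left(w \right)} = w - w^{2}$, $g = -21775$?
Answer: $\frac{586948707474651}{145} \approx 4.0479 \cdot 10^{12}$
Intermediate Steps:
$m = -97$ ($m = 13 - 10 \left(1 - -10\right) = 13 - 10 \left(1 + 10\right) = 13 - 110 = -97$)
$z{\left(d \right)} = \frac{97}{145}$ ($z{\left(d \right)} = - \frac{97}{-145} = \left(-97\right) \left(- \frac{1}{145}\right) = \frac{97}{145}$)
$\left(42582 + 22741\right) \left(\left(23913 + g\right) \left(16596 + 12388\right) + z{\left(-159 \right)}\right) = \left(42582 + 22741\right) \left(\left(23913 - 21775\right) \left(16596 + 12388\right) + \frac{97}{145}\right) = 65323 \left(2138 \cdot 28984 + \frac{97}{145}\right) = 65323 \left(61967792 + \frac{97}{145}\right) = 65323 \cdot \frac{8985329937}{145} = \frac{586948707474651}{145}$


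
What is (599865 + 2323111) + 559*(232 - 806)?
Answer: 2602110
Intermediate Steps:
(599865 + 2323111) + 559*(232 - 806) = 2922976 + 559*(-574) = 2922976 - 320866 = 2602110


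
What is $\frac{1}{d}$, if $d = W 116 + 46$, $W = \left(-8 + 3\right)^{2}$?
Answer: $\frac{1}{2946} \approx 0.00033944$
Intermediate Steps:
$W = 25$ ($W = \left(-5\right)^{2} = 25$)
$d = 2946$ ($d = 25 \cdot 116 + 46 = 2900 + 46 = 2946$)
$\frac{1}{d} = \frac{1}{2946}$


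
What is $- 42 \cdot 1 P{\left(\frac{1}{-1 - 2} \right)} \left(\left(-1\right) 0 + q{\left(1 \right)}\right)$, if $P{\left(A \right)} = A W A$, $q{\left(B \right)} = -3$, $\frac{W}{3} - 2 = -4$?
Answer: $-84$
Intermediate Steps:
$W = -6$ ($W = 6 + 3 \left(-4\right) = 6 - 12 = -6$)
$P{\left(A \right)} = - 6 A^{2}$ ($P{\left(A \right)} = A \left(-6\right) A = - 6 A A = - 6 A^{2}$)
$- 42 \cdot 1 P{\left(\frac{1}{-1 - 2} \right)} \left(\left(-1\right) 0 + q{\left(1 \right)}\right) = - 42 \cdot 1 \left(- 6 \left(\frac{1}{-1 - 2}\right)^{2}\right) \left(\left(-1\right) 0 - 3\right) = - 42 \cdot 1 \left(- 6 \left(\frac{1}{-3}\right)^{2}\right) \left(0 - 3\right) = - 42 \cdot 1 \left(- 6 \left(- \frac{1}{3}\right)^{2}\right) \left(-3\right) = - 42 \cdot 1 \left(\left(-6\right) \frac{1}{9}\right) \left(-3\right) = - 42 \cdot 1 \left(- \frac{2}{3}\right) \left(-3\right) = \left(-42\right) \left(- \frac{2}{3}\right) \left(-3\right) = 28 \left(-3\right) = -84$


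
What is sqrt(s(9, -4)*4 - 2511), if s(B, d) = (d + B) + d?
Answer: I*sqrt(2507) ≈ 50.07*I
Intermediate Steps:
s(B, d) = B + 2*d (s(B, d) = (B + d) + d = B + 2*d)
sqrt(s(9, -4)*4 - 2511) = sqrt((9 + 2*(-4))*4 - 2511) = sqrt((9 - 8)*4 - 2511) = sqrt(1*4 - 2511) = sqrt(4 - 2511) = sqrt(-2507) = I*sqrt(2507)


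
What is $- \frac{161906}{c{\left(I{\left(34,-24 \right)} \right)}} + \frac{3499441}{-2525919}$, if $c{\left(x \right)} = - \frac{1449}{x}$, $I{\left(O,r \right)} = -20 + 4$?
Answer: $- \frac{198437992601}{110910807} \approx -1789.2$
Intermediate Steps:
$I{\left(O,r \right)} = -16$
$- \frac{161906}{c{\left(I{\left(34,-24 \right)} \right)}} + \frac{3499441}{-2525919} = - \frac{161906}{\left(-1449\right) \frac{1}{-16}} + \frac{3499441}{-2525919} = - \frac{161906}{\left(-1449\right) \left(- \frac{1}{16}\right)} + 3499441 \left(- \frac{1}{2525919}\right) = - \frac{161906}{\frac{1449}{16}} - \frac{318131}{229629} = \left(-161906\right) \frac{16}{1449} - \frac{318131}{229629} = - \frac{2590496}{1449} - \frac{318131}{229629} = - \frac{198437992601}{110910807}$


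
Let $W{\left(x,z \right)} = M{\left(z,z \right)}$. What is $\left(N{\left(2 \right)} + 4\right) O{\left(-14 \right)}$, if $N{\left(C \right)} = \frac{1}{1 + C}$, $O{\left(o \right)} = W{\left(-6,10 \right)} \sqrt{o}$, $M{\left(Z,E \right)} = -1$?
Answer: $- \frac{13 i \sqrt{14}}{3} \approx - 16.214 i$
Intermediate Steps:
$W{\left(x,z \right)} = -1$
$O{\left(o \right)} = - \sqrt{o}$
$\left(N{\left(2 \right)} + 4\right) O{\left(-14 \right)} = \left(\frac{1}{1 + 2} + 4\right) \left(- \sqrt{-14}\right) = \left(\frac{1}{3} + 4\right) \left(- i \sqrt{14}\right) = \frac{13 \left(- i \sqrt{14}\right)}{3} = - \frac{13 i \sqrt{14}}{3}$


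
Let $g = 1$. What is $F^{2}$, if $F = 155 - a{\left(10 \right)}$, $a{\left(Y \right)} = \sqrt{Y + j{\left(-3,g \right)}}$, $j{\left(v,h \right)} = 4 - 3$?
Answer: $\left(155 - \sqrt{11}\right)^{2} \approx 23008.0$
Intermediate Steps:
$j{\left(v,h \right)} = 1$
$a{\left(Y \right)} = \sqrt{1 + Y}$ ($a{\left(Y \right)} = \sqrt{Y + 1} = \sqrt{1 + Y}$)
$F = 155 - \sqrt{11}$ ($F = 155 - \sqrt{1 + 10} = 155 - \sqrt{11} \approx 151.68$)
$F^{2} = \left(155 - \sqrt{11}\right)^{2}$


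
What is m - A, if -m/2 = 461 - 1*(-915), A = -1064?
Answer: -1688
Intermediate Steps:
m = -2752 (m = -2*(461 - 1*(-915)) = -2*(461 + 915) = -2*1376 = -2752)
m - A = -2752 - 1*(-1064) = -2752 + 1064 = -1688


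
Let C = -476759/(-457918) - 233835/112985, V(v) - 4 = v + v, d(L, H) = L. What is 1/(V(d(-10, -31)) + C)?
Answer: -10347573046/176203296719 ≈ -0.058725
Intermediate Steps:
V(v) = 4 + 2*v (V(v) = 4 + (v + v) = 4 + 2*v)
C = -10642127983/10347573046 (C = -476759*(-1/457918) - 233835*1/112985 = 476759/457918 - 46767/22597 = -10642127983/10347573046 ≈ -1.0285)
1/(V(d(-10, -31)) + C) = 1/((4 + 2*(-10)) - 10642127983/10347573046) = 1/((4 - 20) - 10642127983/10347573046) = 1/(-16 - 10642127983/10347573046) = 1/(-176203296719/10347573046) = -10347573046/176203296719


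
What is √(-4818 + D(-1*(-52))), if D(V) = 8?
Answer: I*√4810 ≈ 69.354*I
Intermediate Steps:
√(-4818 + D(-1*(-52))) = √(-4818 + 8) = √(-4810) = I*√4810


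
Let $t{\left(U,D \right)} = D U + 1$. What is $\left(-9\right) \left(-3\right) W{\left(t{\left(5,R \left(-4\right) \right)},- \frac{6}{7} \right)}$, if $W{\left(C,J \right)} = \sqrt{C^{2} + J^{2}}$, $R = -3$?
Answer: $\frac{27 \sqrt{182365}}{7} \approx 1647.2$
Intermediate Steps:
$t{\left(U,D \right)} = 1 + D U$
$\left(-9\right) \left(-3\right) W{\left(t{\left(5,R \left(-4\right) \right)},- \frac{6}{7} \right)} = \left(-9\right) \left(-3\right) \sqrt{\left(1 + \left(-3\right) \left(-4\right) 5\right)^{2} + \left(- \frac{6}{7}\right)^{2}} = 27 \sqrt{\left(1 + 12 \cdot 5\right)^{2} + \left(\left(-6\right) \frac{1}{7}\right)^{2}} = 27 \sqrt{\left(1 + 60\right)^{2} + \left(- \frac{6}{7}\right)^{2}} = 27 \sqrt{61^{2} + \frac{36}{49}} = 27 \sqrt{3721 + \frac{36}{49}} = 27 \sqrt{\frac{182365}{49}} = 27 \frac{\sqrt{182365}}{7} = \frac{27 \sqrt{182365}}{7}$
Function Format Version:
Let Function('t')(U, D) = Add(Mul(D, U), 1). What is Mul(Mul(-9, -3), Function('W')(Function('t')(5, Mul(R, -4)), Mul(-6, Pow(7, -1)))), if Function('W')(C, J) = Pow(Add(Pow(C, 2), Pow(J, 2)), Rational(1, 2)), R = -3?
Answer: Mul(Rational(27, 7), Pow(182365, Rational(1, 2))) ≈ 1647.2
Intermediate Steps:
Function('t')(U, D) = Add(1, Mul(D, U))
Mul(Mul(-9, -3), Function('W')(Function('t')(5, Mul(R, -4)), Mul(-6, Pow(7, -1)))) = Mul(Mul(-9, -3), Pow(Add(Pow(Add(1, Mul(Mul(-3, -4), 5)), 2), Pow(Mul(-6, Pow(7, -1)), 2)), Rational(1, 2))) = Mul(27, Pow(Add(Pow(Add(1, Mul(12, 5)), 2), Pow(Mul(-6, Rational(1, 7)), 2)), Rational(1, 2))) = Mul(27, Pow(Add(Pow(Add(1, 60), 2), Pow(Rational(-6, 7), 2)), Rational(1, 2))) = Mul(27, Pow(Add(Pow(61, 2), Rational(36, 49)), Rational(1, 2))) = Mul(27, Pow(Add(3721, Rational(36, 49)), Rational(1, 2))) = Mul(27, Pow(Rational(182365, 49), Rational(1, 2))) = Mul(27, Mul(Rational(1, 7), Pow(182365, Rational(1, 2)))) = Mul(Rational(27, 7), Pow(182365, Rational(1, 2)))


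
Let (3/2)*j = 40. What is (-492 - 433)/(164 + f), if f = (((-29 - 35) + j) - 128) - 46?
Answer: 2775/142 ≈ 19.542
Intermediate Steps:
j = 80/3 (j = (⅔)*40 = 80/3 ≈ 26.667)
f = -634/3 (f = (((-29 - 35) + 80/3) - 128) - 46 = ((-64 + 80/3) - 128) - 46 = (-112/3 - 128) - 46 = -496/3 - 46 = -634/3 ≈ -211.33)
(-492 - 433)/(164 + f) = (-492 - 433)/(164 - 634/3) = -925/(-142/3) = -925*(-3/142) = 2775/142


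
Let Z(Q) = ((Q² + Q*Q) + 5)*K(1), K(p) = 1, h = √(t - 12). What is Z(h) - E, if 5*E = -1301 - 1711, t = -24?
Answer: 2677/5 ≈ 535.40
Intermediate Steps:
E = -3012/5 (E = (-1301 - 1711)/5 = (⅕)*(-3012) = -3012/5 ≈ -602.40)
h = 6*I (h = √(-24 - 12) = √(-36) = 6*I ≈ 6.0*I)
Z(Q) = 5 + 2*Q² (Z(Q) = ((Q² + Q*Q) + 5)*1 = ((Q² + Q²) + 5)*1 = (2*Q² + 5)*1 = (5 + 2*Q²)*1 = 5 + 2*Q²)
Z(h) - E = (5 + 2*(6*I)²) - 1*(-3012/5) = (5 + 2*(-36)) + 3012/5 = (5 - 72) + 3012/5 = -67 + 3012/5 = 2677/5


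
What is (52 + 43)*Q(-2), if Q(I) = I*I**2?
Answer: -760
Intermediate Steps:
Q(I) = I**3
(52 + 43)*Q(-2) = (52 + 43)*(-2)**3 = 95*(-8) = -760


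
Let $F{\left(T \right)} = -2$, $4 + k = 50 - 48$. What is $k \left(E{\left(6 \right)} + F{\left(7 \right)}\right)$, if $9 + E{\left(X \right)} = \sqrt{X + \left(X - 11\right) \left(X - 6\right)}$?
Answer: $22 - 2 \sqrt{6} \approx 17.101$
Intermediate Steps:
$k = -2$ ($k = -4 + \left(50 - 48\right) = -4 + 2 = -2$)
$E{\left(X \right)} = -9 + \sqrt{X + \left(-11 + X\right) \left(-6 + X\right)}$ ($E{\left(X \right)} = -9 + \sqrt{X + \left(X - 11\right) \left(X - 6\right)} = -9 + \sqrt{X + \left(-11 + X\right) \left(-6 + X\right)}$)
$k \left(E{\left(6 \right)} + F{\left(7 \right)}\right) = - 2 \left(\left(-9 + \sqrt{66 + 6^{2} - 96}\right) - 2\right) = - 2 \left(\left(-9 + \sqrt{66 + 36 - 96}\right) - 2\right) = - 2 \left(\left(-9 + \sqrt{6}\right) - 2\right) = - 2 \left(-11 + \sqrt{6}\right) = 22 - 2 \sqrt{6}$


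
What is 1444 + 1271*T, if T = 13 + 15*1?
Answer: 37032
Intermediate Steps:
T = 28 (T = 13 + 15 = 28)
1444 + 1271*T = 1444 + 1271*28 = 1444 + 35588 = 37032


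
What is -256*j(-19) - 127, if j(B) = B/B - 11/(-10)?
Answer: -3323/5 ≈ -664.60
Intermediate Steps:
j(B) = 21/10 (j(B) = 1 - 11*(-1/10) = 1 + 11/10 = 21/10)
-256*j(-19) - 127 = -256*21/10 - 127 = -2688/5 - 127 = -3323/5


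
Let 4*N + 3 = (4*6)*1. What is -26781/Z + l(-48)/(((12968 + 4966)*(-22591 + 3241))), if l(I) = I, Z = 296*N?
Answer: -36879445279/2139974550 ≈ -17.234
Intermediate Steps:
N = 21/4 (N = -3/4 + ((4*6)*1)/4 = -3/4 + (24*1)/4 = -3/4 + (1/4)*24 = -3/4 + 6 = 21/4 ≈ 5.2500)
Z = 1554 (Z = 296*(21/4) = 1554)
-26781/Z + l(-48)/(((12968 + 4966)*(-22591 + 3241))) = -26781/1554 - 48*1/((-22591 + 3241)*(12968 + 4966)) = -26781*1/1554 - 48/(17934*(-19350)) = -8927/518 - 48/(-347022900) = -8927/518 - 48*(-1/347022900) = -8927/518 + 4/28918575 = -36879445279/2139974550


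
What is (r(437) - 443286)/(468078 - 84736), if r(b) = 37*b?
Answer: -427117/383342 ≈ -1.1142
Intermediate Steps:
(r(437) - 443286)/(468078 - 84736) = (37*437 - 443286)/(468078 - 84736) = (16169 - 443286)/383342 = -427117*1/383342 = -427117/383342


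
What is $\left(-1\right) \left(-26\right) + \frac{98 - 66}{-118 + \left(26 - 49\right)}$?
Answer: $\frac{3634}{141} \approx 25.773$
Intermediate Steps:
$\left(-1\right) \left(-26\right) + \frac{98 - 66}{-118 + \left(26 - 49\right)} = 26 + \frac{32}{-118 + \left(26 - 49\right)} = 26 + \frac{32}{-118 - 23} = 26 + \frac{32}{-141} = 26 + 32 \left(- \frac{1}{141}\right) = 26 - \frac{32}{141} = \frac{3634}{141}$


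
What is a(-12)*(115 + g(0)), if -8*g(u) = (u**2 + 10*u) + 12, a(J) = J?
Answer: -1362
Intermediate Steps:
g(u) = -3/2 - 5*u/4 - u**2/8 (g(u) = -((u**2 + 10*u) + 12)/8 = -(12 + u**2 + 10*u)/8 = -3/2 - 5*u/4 - u**2/8)
a(-12)*(115 + g(0)) = -12*(115 + (-3/2 - 5/4*0 - 1/8*0**2)) = -12*(115 + (-3/2 + 0 - 1/8*0)) = -12*(115 + (-3/2 + 0 + 0)) = -12*(115 - 3/2) = -12*227/2 = -1362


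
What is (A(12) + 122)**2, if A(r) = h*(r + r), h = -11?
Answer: 20164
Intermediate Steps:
A(r) = -22*r (A(r) = -11*(r + r) = -22*r)
(A(12) + 122)**2 = (-22*12 + 122)**2 = (-264 + 122)**2 = (-142)**2 = 20164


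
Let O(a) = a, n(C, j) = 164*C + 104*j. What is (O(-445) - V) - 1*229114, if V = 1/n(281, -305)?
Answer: -3297385477/14364 ≈ -2.2956e+5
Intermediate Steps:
n(C, j) = 104*j + 164*C
V = 1/14364 (V = 1/(104*(-305) + 164*281) = 1/(-31720 + 46084) = 1/14364 ≈ 6.9618e-5)
(O(-445) - V) - 1*229114 = (-445 - 1*1/14364) - 1*229114 = (-445 - 1/14364) - 229114 = -6391981/14364 - 229114 = -3297385477/14364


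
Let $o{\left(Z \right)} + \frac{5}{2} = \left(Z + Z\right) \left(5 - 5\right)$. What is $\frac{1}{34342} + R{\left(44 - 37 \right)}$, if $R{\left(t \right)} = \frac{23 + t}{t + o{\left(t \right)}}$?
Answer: $\frac{686843}{103026} \approx 6.6667$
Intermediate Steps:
$o{\left(Z \right)} = - \frac{5}{2}$ ($o{\left(Z \right)} = - \frac{5}{2} + \left(Z + Z\right) \left(5 - 5\right) = - \frac{5}{2} + 2 Z 0 = - \frac{5}{2} + 0 = - \frac{5}{2}$)
$R{\left(t \right)} = \frac{23 + t}{- \frac{5}{2} + t}$ ($R{\left(t \right)} = \frac{23 + t}{t - \frac{5}{2}} = \frac{23 + t}{- \frac{5}{2} + t}$)
$\frac{1}{34342} + R{\left(44 - 37 \right)} = \frac{1}{34342} + \frac{2 \left(23 + \left(44 - 37\right)\right)}{-5 + 2 \left(44 - 37\right)} = \frac{1}{34342} + \frac{2 \left(23 + 7\right)}{-5 + 2 \cdot 7} = \frac{1}{34342} + 2 \frac{1}{-5 + 14} \cdot 30 = \frac{1}{34342} + 2 \cdot \frac{1}{9} \cdot 30 = \frac{1}{34342} + \frac{20}{3} = \frac{686843}{103026}$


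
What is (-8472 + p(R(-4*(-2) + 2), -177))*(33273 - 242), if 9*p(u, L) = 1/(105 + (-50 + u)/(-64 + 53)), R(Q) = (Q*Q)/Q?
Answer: -3009664123819/10755 ≈ -2.7984e+8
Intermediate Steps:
R(Q) = Q (R(Q) = Q²/Q = Q)
p(u, L) = 1/(9*(1205/11 - u/11)) (p(u, L) = 1/(9*(105 + (-50 + u)/(-64 + 53))) = 1/(9*(105 + (-50 + u)/(-11))) = 1/(9*(105 + (-50 + u)*(-1/11))) = 1/(9*(105 + (50/11 - u/11))) = 1/(9*(1205/11 - u/11)))
(-8472 + p(R(-4*(-2) + 2), -177))*(33273 - 242) = (-8472 - 11/(-10845 + 9*(-4*(-2) + 2)))*(33273 - 242) = (-8472 - 11/(-10845 + 9*(8 + 2)))*33031 = (-8472 - 11/(-10845 + 9*10))*33031 = (-8472 - 11/(-10845 + 90))*33031 = (-8472 - 11/(-10755))*33031 = (-8472 - 11*(-1/10755))*33031 = (-8472 + 11/10755)*33031 = -91116349/10755*33031 = -3009664123819/10755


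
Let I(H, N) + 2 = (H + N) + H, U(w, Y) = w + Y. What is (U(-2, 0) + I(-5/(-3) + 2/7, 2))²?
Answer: 1600/441 ≈ 3.6281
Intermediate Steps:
U(w, Y) = Y + w
I(H, N) = -2 + N + 2*H (I(H, N) = -2 + ((H + N) + H) = -2 + (N + 2*H) = -2 + N + 2*H)
(U(-2, 0) + I(-5/(-3) + 2/7, 2))² = ((0 - 2) + (-2 + 2 + 2*(-5/(-3) + 2/7)))² = (-2 + (-2 + 2 + 2*(-5*(-⅓) + 2*(⅐))))² = (-2 + (-2 + 2 + 2*(5/3 + 2/7)))² = (-2 + (-2 + 2 + 2*(41/21)))² = (-2 + (-2 + 2 + 82/21))² = (-2 + 82/21)² = (40/21)² = 1600/441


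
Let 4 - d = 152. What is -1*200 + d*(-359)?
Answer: 52932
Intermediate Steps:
d = -148 (d = 4 - 1*152 = 4 - 152 = -148)
-1*200 + d*(-359) = -1*200 - 148*(-359) = -200 + 53132 = 52932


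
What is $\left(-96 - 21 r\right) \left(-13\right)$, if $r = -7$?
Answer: $-663$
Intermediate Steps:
$\left(-96 - 21 r\right) \left(-13\right) = \left(-96 - -147\right) \left(-13\right) = \left(-96 + 147\right) \left(-13\right) = 51 \left(-13\right) = -663$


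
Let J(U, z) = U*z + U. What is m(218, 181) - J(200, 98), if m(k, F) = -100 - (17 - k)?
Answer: -19699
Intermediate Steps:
J(U, z) = U + U*z
m(k, F) = -117 + k (m(k, F) = -100 + (-17 + k) = -117 + k)
m(218, 181) - J(200, 98) = (-117 + 218) - 200*(1 + 98) = 101 - 200*99 = 101 - 1*19800 = 101 - 19800 = -19699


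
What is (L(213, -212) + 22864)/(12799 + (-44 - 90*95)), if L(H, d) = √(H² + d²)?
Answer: 22864/4205 + √90313/4205 ≈ 5.5088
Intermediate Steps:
(L(213, -212) + 22864)/(12799 + (-44 - 90*95)) = (√(213² + (-212)²) + 22864)/(12799 + (-44 - 90*95)) = (√(45369 + 44944) + 22864)/(12799 + (-44 - 8550)) = (√90313 + 22864)/(12799 - 8594) = (22864 + √90313)/4205 = (22864 + √90313)*(1/4205) = 22864/4205 + √90313/4205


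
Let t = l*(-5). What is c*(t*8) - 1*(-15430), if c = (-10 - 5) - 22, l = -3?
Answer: 10990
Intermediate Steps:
c = -37 (c = -15 - 22 = -37)
t = 15 (t = -3*(-5) = 15)
c*(t*8) - 1*(-15430) = -555*8 - 1*(-15430) = -37*120 + 15430 = -4440 + 15430 = 10990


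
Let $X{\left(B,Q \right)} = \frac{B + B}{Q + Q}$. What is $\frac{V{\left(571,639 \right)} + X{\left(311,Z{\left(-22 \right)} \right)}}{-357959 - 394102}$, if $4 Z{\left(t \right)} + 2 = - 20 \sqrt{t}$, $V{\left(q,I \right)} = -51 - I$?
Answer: $\frac{1519312}{1655286261} - \frac{6220 i \sqrt{22}}{1655286261} \approx 0.00091785 - 1.7625 \cdot 10^{-5} i$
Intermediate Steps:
$Z{\left(t \right)} = - \frac{1}{2} - 5 \sqrt{t}$ ($Z{\left(t \right)} = - \frac{1}{2} + \frac{\left(-20\right) \sqrt{t}}{4} = - \frac{1}{2} - 5 \sqrt{t}$)
$X{\left(B,Q \right)} = \frac{B}{Q}$ ($X{\left(B,Q \right)} = \frac{2 B}{2 Q} = 2 B \frac{1}{2 Q} = \frac{B}{Q}$)
$\frac{V{\left(571,639 \right)} + X{\left(311,Z{\left(-22 \right)} \right)}}{-357959 - 394102} = \frac{\left(-51 - 639\right) + \frac{311}{- \frac{1}{2} - 5 \sqrt{-22}}}{-357959 - 394102} = \frac{\left(-51 - 639\right) + \frac{311}{- \frac{1}{2} - 5 i \sqrt{22}}}{-752061} = \left(-690 + \frac{311}{- \frac{1}{2} - 5 i \sqrt{22}}\right) \left(- \frac{1}{752061}\right) = \frac{230}{250687} - \frac{311}{752061 \left(- \frac{1}{2} - 5 i \sqrt{22}\right)}$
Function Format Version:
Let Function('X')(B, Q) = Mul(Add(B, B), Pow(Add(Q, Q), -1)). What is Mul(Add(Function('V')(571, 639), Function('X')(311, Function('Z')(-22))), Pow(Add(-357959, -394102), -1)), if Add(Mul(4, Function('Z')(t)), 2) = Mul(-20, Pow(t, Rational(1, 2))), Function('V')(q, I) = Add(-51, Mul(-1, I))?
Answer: Add(Rational(1519312, 1655286261), Mul(Rational(-6220, 1655286261), I, Pow(22, Rational(1, 2)))) ≈ Add(0.00091785, Mul(-1.7625e-5, I))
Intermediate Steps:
Function('Z')(t) = Add(Rational(-1, 2), Mul(-5, Pow(t, Rational(1, 2)))) (Function('Z')(t) = Add(Rational(-1, 2), Mul(Rational(1, 4), Mul(-20, Pow(t, Rational(1, 2))))) = Add(Rational(-1, 2), Mul(-5, Pow(t, Rational(1, 2)))))
Function('X')(B, Q) = Mul(B, Pow(Q, -1)) (Function('X')(B, Q) = Mul(Mul(2, B), Pow(Mul(2, Q), -1)) = Mul(Mul(2, B), Mul(Rational(1, 2), Pow(Q, -1))) = Mul(B, Pow(Q, -1)))
Mul(Add(Function('V')(571, 639), Function('X')(311, Function('Z')(-22))), Pow(Add(-357959, -394102), -1)) = Mul(Add(Add(-51, Mul(-1, 639)), Mul(311, Pow(Add(Rational(-1, 2), Mul(-5, Pow(-22, Rational(1, 2)))), -1))), Pow(Add(-357959, -394102), -1)) = Mul(Add(Add(-51, -639), Mul(311, Pow(Add(Rational(-1, 2), Mul(-5, Mul(I, Pow(22, Rational(1, 2))))), -1))), Pow(-752061, -1)) = Mul(Add(-690, Mul(311, Pow(Add(Rational(-1, 2), Mul(-5, I, Pow(22, Rational(1, 2)))), -1))), Rational(-1, 752061)) = Add(Rational(230, 250687), Mul(Rational(-311, 752061), Pow(Add(Rational(-1, 2), Mul(-5, I, Pow(22, Rational(1, 2)))), -1)))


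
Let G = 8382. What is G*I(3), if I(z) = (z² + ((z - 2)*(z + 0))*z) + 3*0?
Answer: 150876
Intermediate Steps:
I(z) = z² + z²*(-2 + z) (I(z) = (z² + ((-2 + z)*z)*z) + 0 = (z² + (z*(-2 + z))*z) + 0 = (z² + z²*(-2 + z)) + 0 = z² + z²*(-2 + z))
G*I(3) = 8382*(3²*(-1 + 3)) = 8382*(9*2) = 8382*18 = 150876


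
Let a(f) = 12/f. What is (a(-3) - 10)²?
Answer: 196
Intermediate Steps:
(a(-3) - 10)² = (12/(-3) - 10)² = (12*(-⅓) - 10)² = (-4 - 10)² = (-14)² = 196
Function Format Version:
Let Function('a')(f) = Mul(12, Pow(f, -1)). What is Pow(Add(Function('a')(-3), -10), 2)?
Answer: 196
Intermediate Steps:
Pow(Add(Function('a')(-3), -10), 2) = Pow(Add(Mul(12, Pow(-3, -1)), -10), 2) = Pow(Add(Mul(12, Rational(-1, 3)), -10), 2) = Pow(Add(-4, -10), 2) = Pow(-14, 2) = 196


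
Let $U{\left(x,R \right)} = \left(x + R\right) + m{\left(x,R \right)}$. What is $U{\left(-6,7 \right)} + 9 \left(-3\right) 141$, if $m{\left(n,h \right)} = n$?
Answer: $-3812$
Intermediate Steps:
$U{\left(x,R \right)} = R + 2 x$ ($U{\left(x,R \right)} = \left(x + R\right) + x = \left(R + x\right) + x = R + 2 x$)
$U{\left(-6,7 \right)} + 9 \left(-3\right) 141 = \left(7 + 2 \left(-6\right)\right) + 9 \left(-3\right) 141 = \left(7 - 12\right) - 3807 = -5 - 3807 = -3812$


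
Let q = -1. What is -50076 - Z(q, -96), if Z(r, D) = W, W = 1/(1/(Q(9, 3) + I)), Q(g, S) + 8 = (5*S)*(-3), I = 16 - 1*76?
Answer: -49963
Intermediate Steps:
I = -60 (I = 16 - 76 = -60)
Q(g, S) = -8 - 15*S (Q(g, S) = -8 + (5*S)*(-3) = -8 - 15*S)
W = -113 (W = 1/(1/((-8 - 15*3) - 60)) = 1/(1/((-8 - 45) - 60)) = 1/(1/(-53 - 60)) = 1/(1/(-113)) = 1/(-1/113) = -113)
Z(r, D) = -113
-50076 - Z(q, -96) = -50076 - 1*(-113) = -50076 + 113 = -49963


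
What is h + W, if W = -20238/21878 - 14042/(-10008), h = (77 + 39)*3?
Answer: 19075254331/54738756 ≈ 348.48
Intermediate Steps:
h = 348 (h = 116*3 = 348)
W = 26167243/54738756 (W = -20238*1/21878 - 14042*(-1/10008) = -10119/10939 + 7021/5004 = 26167243/54738756 ≈ 0.47804)
h + W = 348 + 26167243/54738756 = 19075254331/54738756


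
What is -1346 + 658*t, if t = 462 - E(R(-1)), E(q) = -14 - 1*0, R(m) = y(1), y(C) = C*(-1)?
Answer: 311862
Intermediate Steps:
y(C) = -C
R(m) = -1 (R(m) = -1*1 = -1)
E(q) = -14 (E(q) = -14 + 0 = -14)
t = 476 (t = 462 - 1*(-14) = 462 + 14 = 476)
-1346 + 658*t = -1346 + 658*476 = -1346 + 313208 = 311862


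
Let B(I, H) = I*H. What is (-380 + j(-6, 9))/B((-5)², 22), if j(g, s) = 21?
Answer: -359/550 ≈ -0.65273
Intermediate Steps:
B(I, H) = H*I
(-380 + j(-6, 9))/B((-5)², 22) = (-380 + 21)/((22*(-5)²)) = -359/(22*25) = -359/550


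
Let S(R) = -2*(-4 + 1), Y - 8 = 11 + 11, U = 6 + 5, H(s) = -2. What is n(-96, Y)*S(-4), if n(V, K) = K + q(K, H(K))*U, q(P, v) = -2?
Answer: 48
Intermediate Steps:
U = 11
Y = 30 (Y = 8 + (11 + 11) = 8 + 22 = 30)
S(R) = 6 (S(R) = -2*(-3) = 6)
n(V, K) = -22 + K (n(V, K) = K - 2*11 = K - 22 = -22 + K)
n(-96, Y)*S(-4) = (-22 + 30)*6 = 8*6 = 48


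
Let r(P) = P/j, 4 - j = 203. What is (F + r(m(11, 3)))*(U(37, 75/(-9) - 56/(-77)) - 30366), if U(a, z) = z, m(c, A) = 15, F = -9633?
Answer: 640482217026/2189 ≈ 2.9259e+8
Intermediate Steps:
j = -199 (j = 4 - 1*203 = 4 - 203 = -199)
r(P) = -P/199 (r(P) = P/(-199) = P*(-1/199) = -P/199)
(F + r(m(11, 3)))*(U(37, 75/(-9) - 56/(-77)) - 30366) = (-9633 - 1/199*15)*((75/(-9) - 56/(-77)) - 30366) = (-9633 - 15/199)*((75*(-⅑) - 56*(-1/77)) - 30366) = -1916982*((-25/3 + 8/11) - 30366)/199 = -1916982*(-251/33 - 30366)/199 = -1916982/199*(-1002329/33) = 640482217026/2189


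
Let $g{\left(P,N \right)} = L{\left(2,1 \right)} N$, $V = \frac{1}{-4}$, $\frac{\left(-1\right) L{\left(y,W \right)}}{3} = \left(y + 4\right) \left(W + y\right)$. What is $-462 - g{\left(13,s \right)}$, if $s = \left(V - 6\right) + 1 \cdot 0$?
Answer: $- \frac{1599}{2} \approx -799.5$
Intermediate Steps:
$L{\left(y,W \right)} = - 3 \left(4 + y\right) \left(W + y\right)$ ($L{\left(y,W \right)} = - 3 \left(y + 4\right) \left(W + y\right) = - 3 \left(4 + y\right) \left(W + y\right)$)
$V = - \frac{1}{4} \approx -0.25$
$s = - \frac{25}{4}$ ($s = \left(- \frac{1}{4} - 6\right) + 1 \cdot 0 = - \frac{25}{4} + 0 = - \frac{25}{4} \approx -6.25$)
$g{\left(P,N \right)} = - 54 N$ ($g{\left(P,N \right)} = \left(\left(-12\right) 1 - 24 - 3 \cdot 2^{2} - 3 \cdot 2\right) N = \left(-12 - 24 - 12 - 6\right) N = - 54 N$)
$-462 - g{\left(13,s \right)} = -462 - \left(-54\right) \left(- \frac{25}{4}\right) = -462 - \frac{675}{2} = - \frac{1599}{2}$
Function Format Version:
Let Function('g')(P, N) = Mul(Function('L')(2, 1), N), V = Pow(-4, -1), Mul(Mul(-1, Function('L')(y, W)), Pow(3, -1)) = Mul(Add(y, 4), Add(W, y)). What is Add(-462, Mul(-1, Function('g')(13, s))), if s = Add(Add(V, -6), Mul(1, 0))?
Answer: Rational(-1599, 2) ≈ -799.50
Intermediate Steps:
Function('L')(y, W) = Mul(-3, Add(4, y), Add(W, y)) (Function('L')(y, W) = Mul(-3, Mul(Add(y, 4), Add(W, y))) = Mul(-3, Mul(Add(4, y), Add(W, y))) = Mul(-3, Add(4, y), Add(W, y)))
V = Rational(-1, 4) ≈ -0.25000
s = Rational(-25, 4) (s = Add(Add(Rational(-1, 4), -6), Mul(1, 0)) = Add(Rational(-25, 4), 0) = Rational(-25, 4) ≈ -6.2500)
Function('g')(P, N) = Mul(-54, N) (Function('g')(P, N) = Mul(Add(Mul(-12, 1), Mul(-12, 2), Mul(-3, Pow(2, 2)), Mul(-3, 1, 2)), N) = Mul(Add(-12, -24, Mul(-3, 4), -6), N) = Mul(Add(-12, -24, -12, -6), N) = Mul(-54, N))
Add(-462, Mul(-1, Function('g')(13, s))) = Add(-462, Mul(-1, Mul(-54, Rational(-25, 4)))) = Add(-462, Mul(-1, Rational(675, 2))) = Add(-462, Rational(-675, 2)) = Rational(-1599, 2)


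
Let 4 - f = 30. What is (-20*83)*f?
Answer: 43160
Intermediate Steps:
f = -26 (f = 4 - 1*30 = 4 - 30 = -26)
(-20*83)*f = -20*83*(-26) = -1660*(-26) = 43160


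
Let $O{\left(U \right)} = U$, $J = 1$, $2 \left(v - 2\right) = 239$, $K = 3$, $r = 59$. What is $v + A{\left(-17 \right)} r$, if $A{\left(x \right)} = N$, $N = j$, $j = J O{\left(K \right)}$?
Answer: $\frac{597}{2} \approx 298.5$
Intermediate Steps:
$v = \frac{243}{2}$ ($v = 2 + \frac{1}{2} \cdot 239 = 2 + \frac{239}{2} = \frac{243}{2} \approx 121.5$)
$j = 3$ ($j = 1 \cdot 3 = 3$)
$N = 3$
$A{\left(x \right)} = 3$
$v + A{\left(-17 \right)} r = \frac{243}{2} + 3 \cdot 59 = \frac{243}{2} + 177 = \frac{597}{2}$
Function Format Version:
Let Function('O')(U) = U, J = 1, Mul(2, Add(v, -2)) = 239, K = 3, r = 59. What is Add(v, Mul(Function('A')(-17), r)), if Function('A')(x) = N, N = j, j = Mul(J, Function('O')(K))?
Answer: Rational(597, 2) ≈ 298.50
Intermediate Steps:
v = Rational(243, 2) (v = Add(2, Mul(Rational(1, 2), 239)) = Add(2, Rational(239, 2)) = Rational(243, 2) ≈ 121.50)
j = 3 (j = Mul(1, 3) = 3)
N = 3
Function('A')(x) = 3
Add(v, Mul(Function('A')(-17), r)) = Add(Rational(243, 2), Mul(3, 59)) = Add(Rational(243, 2), 177) = Rational(597, 2)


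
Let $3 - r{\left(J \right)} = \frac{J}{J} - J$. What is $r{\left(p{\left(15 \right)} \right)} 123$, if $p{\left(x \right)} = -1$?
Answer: $123$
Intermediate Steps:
$r{\left(J \right)} = 2 + J$ ($r{\left(J \right)} = 3 - \left(\frac{J}{J} - J\right) = 3 - \left(1 - J\right) = 3 + \left(-1 + J\right) = 2 + J$)
$r{\left(p{\left(15 \right)} \right)} 123 = \left(2 - 1\right) 123 = 1 \cdot 123 = 123$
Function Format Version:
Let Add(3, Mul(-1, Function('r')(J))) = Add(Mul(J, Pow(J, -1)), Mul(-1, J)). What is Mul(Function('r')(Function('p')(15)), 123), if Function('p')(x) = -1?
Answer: 123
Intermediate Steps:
Function('r')(J) = Add(2, J) (Function('r')(J) = Add(3, Mul(-1, Add(Mul(J, Pow(J, -1)), Mul(-1, J)))) = Add(3, Mul(-1, Add(1, Mul(-1, J)))) = Add(3, Add(-1, J)) = Add(2, J))
Mul(Function('r')(Function('p')(15)), 123) = Mul(Add(2, -1), 123) = Mul(1, 123) = 123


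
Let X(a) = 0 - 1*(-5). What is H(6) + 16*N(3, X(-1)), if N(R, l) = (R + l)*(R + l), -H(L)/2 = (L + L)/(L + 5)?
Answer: 11240/11 ≈ 1021.8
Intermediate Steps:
H(L) = -4*L/(5 + L) (H(L) = -2*(L + L)/(L + 5) = -2*2*L/(5 + L) = -4*L/(5 + L))
X(a) = 5 (X(a) = 0 + 5 = 5)
N(R, l) = (R + l)²
H(6) + 16*N(3, X(-1)) = -4*6/(5 + 6) + 16*(3 + 5)² = -4*6/11 + 16*8² = -4*6*1/11 + 16*64 = -24/11 + 1024 = 11240/11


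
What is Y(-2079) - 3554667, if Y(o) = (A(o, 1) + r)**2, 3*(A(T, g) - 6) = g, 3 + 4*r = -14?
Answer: -511871423/144 ≈ -3.5547e+6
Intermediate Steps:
r = -17/4 (r = -3/4 + (1/4)*(-14) = -3/4 - 7/2 = -17/4 ≈ -4.2500)
A(T, g) = 6 + g/3
Y(o) = 625/144 (Y(o) = ((6 + (1/3)*1) - 17/4)**2 = ((6 + 1/3) - 17/4)**2 = (19/3 - 17/4)**2 = (25/12)**2 = 625/144)
Y(-2079) - 3554667 = 625/144 - 3554667 = -511871423/144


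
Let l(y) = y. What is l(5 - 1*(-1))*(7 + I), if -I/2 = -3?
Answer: 78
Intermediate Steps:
I = 6 (I = -2*(-3) = 6)
l(5 - 1*(-1))*(7 + I) = (5 - 1*(-1))*(7 + 6) = (5 + 1)*13 = 6*13 = 78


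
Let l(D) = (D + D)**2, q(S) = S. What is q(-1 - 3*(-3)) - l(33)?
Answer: -4348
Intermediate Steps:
l(D) = 4*D**2 (l(D) = (2*D)**2 = 4*D**2)
q(-1 - 3*(-3)) - l(33) = (-1 - 3*(-3)) - 4*33**2 = (-1 + 9) - 4*1089 = 8 - 1*4356 = 8 - 4356 = -4348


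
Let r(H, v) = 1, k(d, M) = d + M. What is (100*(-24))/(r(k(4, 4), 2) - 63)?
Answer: 1200/31 ≈ 38.710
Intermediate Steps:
k(d, M) = M + d
(100*(-24))/(r(k(4, 4), 2) - 63) = (100*(-24))/(1 - 63) = -2400/(-62) = -2400*(-1/62) = 1200/31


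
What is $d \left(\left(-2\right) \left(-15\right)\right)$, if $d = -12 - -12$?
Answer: $0$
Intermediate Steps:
$d = 0$ ($d = -12 + 12 = 0$)
$d \left(\left(-2\right) \left(-15\right)\right) = 0 \left(\left(-2\right) \left(-15\right)\right) = 0 \cdot 30 = 0$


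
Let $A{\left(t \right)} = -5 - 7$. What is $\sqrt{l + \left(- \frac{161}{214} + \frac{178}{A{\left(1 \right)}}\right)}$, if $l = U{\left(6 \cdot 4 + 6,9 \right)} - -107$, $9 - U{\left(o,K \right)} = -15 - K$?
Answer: $\frac{\sqrt{12819777}}{321} \approx 11.154$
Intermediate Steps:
$A{\left(t \right)} = -12$
$U{\left(o,K \right)} = 24 + K$ ($U{\left(o,K \right)} = 9 - \left(-15 - K\right) = 9 + \left(15 + K\right) = 24 + K$)
$l = 140$ ($l = \left(24 + 9\right) - -107 = 33 + 107 = 140$)
$\sqrt{l + \left(- \frac{161}{214} + \frac{178}{A{\left(1 \right)}}\right)} = \sqrt{140 + \left(- \frac{161}{214} + \frac{178}{-12}\right)} = \sqrt{140 + \left(\left(-161\right) \frac{1}{214} + 178 \left(- \frac{1}{12}\right)\right)} = \sqrt{140 - \frac{5003}{321}} = \sqrt{\frac{39937}{321}} = \frac{\sqrt{12819777}}{321}$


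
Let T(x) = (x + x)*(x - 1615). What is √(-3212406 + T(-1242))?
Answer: 3*√431598 ≈ 1970.9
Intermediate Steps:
T(x) = 2*x*(-1615 + x) (T(x) = (2*x)*(-1615 + x) = 2*x*(-1615 + x))
√(-3212406 + T(-1242)) = √(-3212406 + 2*(-1242)*(-1615 - 1242)) = √(-3212406 + 2*(-1242)*(-2857)) = √(-3212406 + 7096788) = √3884382 = 3*√431598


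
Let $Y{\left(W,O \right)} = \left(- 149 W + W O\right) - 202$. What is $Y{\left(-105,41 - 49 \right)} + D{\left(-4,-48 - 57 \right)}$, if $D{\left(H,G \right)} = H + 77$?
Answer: $16356$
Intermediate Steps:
$Y{\left(W,O \right)} = -202 - 149 W + O W$ ($Y{\left(W,O \right)} = \left(- 149 W + O W\right) - 202 = -202 - 149 W + O W$)
$D{\left(H,G \right)} = 77 + H$
$Y{\left(-105,41 - 49 \right)} + D{\left(-4,-48 - 57 \right)} = \left(-202 - -15645 + \left(41 - 49\right) \left(-105\right)\right) + \left(77 - 4\right) = \left(-202 + 15645 + \left(41 - 49\right) \left(-105\right)\right) + 73 = \left(-202 + 15645 - -840\right) + 73 = \left(-202 + 15645 + 840\right) + 73 = 16283 + 73 = 16356$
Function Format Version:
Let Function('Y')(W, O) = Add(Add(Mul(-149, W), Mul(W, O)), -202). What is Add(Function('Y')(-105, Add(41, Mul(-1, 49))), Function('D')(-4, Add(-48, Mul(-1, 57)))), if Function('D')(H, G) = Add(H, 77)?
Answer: 16356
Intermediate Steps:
Function('Y')(W, O) = Add(-202, Mul(-149, W), Mul(O, W)) (Function('Y')(W, O) = Add(Add(Mul(-149, W), Mul(O, W)), -202) = Add(-202, Mul(-149, W), Mul(O, W)))
Function('D')(H, G) = Add(77, H)
Add(Function('Y')(-105, Add(41, Mul(-1, 49))), Function('D')(-4, Add(-48, Mul(-1, 57)))) = Add(Add(-202, Mul(-149, -105), Mul(Add(41, Mul(-1, 49)), -105)), Add(77, -4)) = Add(Add(-202, 15645, Mul(Add(41, -49), -105)), 73) = Add(Add(-202, 15645, Mul(-8, -105)), 73) = Add(Add(-202, 15645, 840), 73) = Add(16283, 73) = 16356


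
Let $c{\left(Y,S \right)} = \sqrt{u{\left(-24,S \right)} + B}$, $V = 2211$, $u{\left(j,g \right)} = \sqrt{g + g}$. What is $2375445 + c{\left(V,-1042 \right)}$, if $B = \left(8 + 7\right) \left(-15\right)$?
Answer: $2375445 + \sqrt{-225 + 2 i \sqrt{521}} \approx 2.3754 \cdot 10^{6} + 15.076 i$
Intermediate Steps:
$u{\left(j,g \right)} = \sqrt{2} \sqrt{g}$ ($u{\left(j,g \right)} = \sqrt{2 g} = \sqrt{2} \sqrt{g}$)
$B = -225$ ($B = 15 \left(-15\right) = -225$)
$c{\left(Y,S \right)} = \sqrt{-225 + \sqrt{2} \sqrt{S}}$ ($c{\left(Y,S \right)} = \sqrt{\sqrt{2} \sqrt{S} - 225} = \sqrt{-225 + \sqrt{2} \sqrt{S}}$)
$2375445 + c{\left(V,-1042 \right)} = 2375445 + \sqrt{-225 + \sqrt{2} \sqrt{-1042}} = 2375445 + \sqrt{-225 + \sqrt{2} i \sqrt{1042}} = 2375445 + \sqrt{-225 + 2 i \sqrt{521}}$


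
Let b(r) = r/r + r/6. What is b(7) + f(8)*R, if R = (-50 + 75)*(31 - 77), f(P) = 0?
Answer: 13/6 ≈ 2.1667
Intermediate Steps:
b(r) = 1 + r/6 (b(r) = 1 + r*(1/6) = 1 + r/6)
R = -1150 (R = 25*(-46) = -1150)
b(7) + f(8)*R = (1 + (1/6)*7) + 0*(-1150) = (1 + 7/6) + 0 = 13/6 + 0 = 13/6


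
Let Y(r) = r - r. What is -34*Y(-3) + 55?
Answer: 55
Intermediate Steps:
Y(r) = 0
-34*Y(-3) + 55 = -34*0 + 55 = 0 + 55 = 55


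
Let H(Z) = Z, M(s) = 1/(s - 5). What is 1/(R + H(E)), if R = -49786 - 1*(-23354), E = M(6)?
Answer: -1/26431 ≈ -3.7834e-5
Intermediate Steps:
M(s) = 1/(-5 + s)
E = 1 (E = 1/(-5 + 6) = 1/1 = 1)
R = -26432 (R = -49786 + 23354 = -26432)
1/(R + H(E)) = 1/(-26432 + 1) = 1/(-26431) = -1/26431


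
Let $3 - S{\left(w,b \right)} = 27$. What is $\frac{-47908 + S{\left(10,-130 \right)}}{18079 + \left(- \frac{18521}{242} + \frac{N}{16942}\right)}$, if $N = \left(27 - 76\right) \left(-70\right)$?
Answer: $- \frac{98259737224}{36905148217} \approx -2.6625$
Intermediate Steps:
$N = 3430$ ($N = \left(-49\right) \left(-70\right) = 3430$)
$S{\left(w,b \right)} = -24$ ($S{\left(w,b \right)} = 3 - 27 = -24$)
$\frac{-47908 + S{\left(10,-130 \right)}}{18079 + \left(- \frac{18521}{242} + \frac{N}{16942}\right)} = \frac{-47908 - 24}{18079 + \left(- \frac{18521}{242} + \frac{3430}{16942}\right)} = - \frac{47932}{18079 + \left(\left(-18521\right) \frac{1}{242} + 3430 \cdot \frac{1}{16942}\right)} = - \frac{47932}{18079 + \left(- \frac{18521}{242} + \frac{1715}{8471}\right)} = - \frac{47932}{18079 - \frac{156476361}{2049982}} = - \frac{47932}{\frac{36905148217}{2049982}} = \left(-47932\right) \frac{2049982}{36905148217} = - \frac{98259737224}{36905148217}$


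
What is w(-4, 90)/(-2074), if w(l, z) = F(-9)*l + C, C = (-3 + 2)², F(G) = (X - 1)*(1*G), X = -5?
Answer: 215/2074 ≈ 0.10366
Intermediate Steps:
F(G) = -6*G (F(G) = (-5 - 1)*(1*G) = -6*G)
C = 1 (C = (-1)² = 1)
w(l, z) = 1 + 54*l (w(l, z) = (-6*(-9))*l + 1 = 54*l + 1 = 1 + 54*l)
w(-4, 90)/(-2074) = (1 + 54*(-4))/(-2074) = (1 - 216)*(-1/2074) = -215*(-1/2074) = 215/2074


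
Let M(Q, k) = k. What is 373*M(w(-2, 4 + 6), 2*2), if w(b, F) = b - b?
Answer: 1492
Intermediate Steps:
w(b, F) = 0
373*M(w(-2, 4 + 6), 2*2) = 373*(2*2) = 373*4 = 1492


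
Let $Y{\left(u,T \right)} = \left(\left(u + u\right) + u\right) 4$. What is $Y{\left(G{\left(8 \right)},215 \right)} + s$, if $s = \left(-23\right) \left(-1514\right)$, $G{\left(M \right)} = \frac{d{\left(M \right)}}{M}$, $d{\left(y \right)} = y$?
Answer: $34834$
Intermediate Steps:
$G{\left(M \right)} = 1$ ($G{\left(M \right)} = \frac{M}{M} = 1$)
$Y{\left(u,T \right)} = 12 u$ ($Y{\left(u,T \right)} = \left(2 u + u\right) 4 = 3 u 4 = 12 u$)
$s = 34822$
$Y{\left(G{\left(8 \right)},215 \right)} + s = 12 \cdot 1 + 34822 = 12 + 34822 = 34834$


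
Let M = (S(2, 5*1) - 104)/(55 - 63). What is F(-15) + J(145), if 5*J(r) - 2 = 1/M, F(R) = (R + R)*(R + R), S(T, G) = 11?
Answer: 418694/465 ≈ 900.42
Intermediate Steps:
F(R) = 4*R**2 (F(R) = (2*R)*(2*R) = 4*R**2)
M = 93/8 (M = (11 - 104)/(55 - 63) = -93/(-8) = -93*(-1/8) = 93/8 ≈ 11.625)
J(r) = 194/465 (J(r) = 2/5 + 1/(5*(93/8)) = 2/5 + (1/5)*(8/93) = 2/5 + 8/465 = 194/465)
F(-15) + J(145) = 4*(-15)**2 + 194/465 = 4*225 + 194/465 = 900 + 194/465 = 418694/465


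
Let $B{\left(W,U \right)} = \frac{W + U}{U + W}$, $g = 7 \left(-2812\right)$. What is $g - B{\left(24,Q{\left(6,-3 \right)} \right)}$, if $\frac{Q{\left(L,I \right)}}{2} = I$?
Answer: $-19685$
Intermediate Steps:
$g = -19684$
$Q{\left(L,I \right)} = 2 I$
$B{\left(W,U \right)} = 1$ ($B{\left(W,U \right)} = \frac{U + W}{U + W} = 1$)
$g - B{\left(24,Q{\left(6,-3 \right)} \right)} = -19684 - 1 = -19685$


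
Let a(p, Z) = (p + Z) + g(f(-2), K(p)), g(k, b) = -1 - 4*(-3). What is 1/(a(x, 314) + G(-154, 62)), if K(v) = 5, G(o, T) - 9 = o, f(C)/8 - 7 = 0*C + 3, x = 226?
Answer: 1/406 ≈ 0.0024631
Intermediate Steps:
f(C) = 80 (f(C) = 56 + 8*(0*C + 3) = 56 + 8*(0 + 3) = 56 + 8*3 = 56 + 24 = 80)
G(o, T) = 9 + o
g(k, b) = 11 (g(k, b) = -1 + 12 = 11)
a(p, Z) = 11 + Z + p (a(p, Z) = (p + Z) + 11 = (Z + p) + 11 = 11 + Z + p)
1/(a(x, 314) + G(-154, 62)) = 1/((11 + 314 + 226) + (9 - 154)) = 1/(551 - 145) = 1/406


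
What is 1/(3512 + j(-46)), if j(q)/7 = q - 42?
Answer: 1/2896 ≈ 0.00034530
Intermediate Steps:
j(q) = -294 + 7*q (j(q) = 7*(q - 42) = 7*(-42 + q) = -294 + 7*q)
1/(3512 + j(-46)) = 1/(3512 + (-294 + 7*(-46))) = 1/(3512 + (-294 - 322)) = 1/(3512 - 616) = 1/2896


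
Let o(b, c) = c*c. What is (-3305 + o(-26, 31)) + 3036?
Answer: 692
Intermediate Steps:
o(b, c) = c²
(-3305 + o(-26, 31)) + 3036 = (-3305 + 31²) + 3036 = (-3305 + 961) + 3036 = -2344 + 3036 = 692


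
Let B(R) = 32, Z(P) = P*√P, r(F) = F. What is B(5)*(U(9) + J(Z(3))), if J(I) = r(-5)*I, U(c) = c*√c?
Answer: 864 - 480*√3 ≈ 32.616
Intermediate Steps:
Z(P) = P^(3/2)
U(c) = c^(3/2)
J(I) = -5*I
B(5)*(U(9) + J(Z(3))) = 32*(9^(3/2) - 15*√3) = 32*(27 - 15*√3) = 864 - 480*√3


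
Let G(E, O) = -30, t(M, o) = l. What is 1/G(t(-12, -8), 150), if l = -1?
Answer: -1/30 ≈ -0.033333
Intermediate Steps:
t(M, o) = -1
1/G(t(-12, -8), 150) = 1/(-30) = -1/30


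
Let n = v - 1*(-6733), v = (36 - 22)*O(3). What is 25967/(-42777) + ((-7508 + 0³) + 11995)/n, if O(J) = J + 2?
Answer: 15286898/291011931 ≈ 0.052530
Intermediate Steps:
O(J) = 2 + J
v = 70 (v = (36 - 22)*(2 + 3) = 14*5 = 70)
n = 6803 (n = 70 - 1*(-6733) = 70 + 6733 = 6803)
25967/(-42777) + ((-7508 + 0³) + 11995)/n = 25967/(-42777) + ((-7508 + 0³) + 11995)/6803 = 25967*(-1/42777) + ((-7508 + 0) + 11995)*(1/6803) = -25967/42777 + (-7508 + 11995)*(1/6803) = -25967/42777 + 4487*(1/6803) = -25967/42777 + 4487/6803 = 15286898/291011931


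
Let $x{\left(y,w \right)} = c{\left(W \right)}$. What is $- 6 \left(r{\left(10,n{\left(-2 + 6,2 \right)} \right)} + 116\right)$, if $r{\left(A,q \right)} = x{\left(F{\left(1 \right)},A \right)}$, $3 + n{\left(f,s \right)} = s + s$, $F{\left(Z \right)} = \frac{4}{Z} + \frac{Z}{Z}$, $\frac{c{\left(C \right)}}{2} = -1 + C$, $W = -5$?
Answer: $-624$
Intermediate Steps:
$c{\left(C \right)} = -2 + 2 C$ ($c{\left(C \right)} = 2 \left(-1 + C\right) = -2 + 2 C$)
$F{\left(Z \right)} = 1 + \frac{4}{Z}$ ($F{\left(Z \right)} = \frac{4}{Z} + 1 = 1 + \frac{4}{Z}$)
$x{\left(y,w \right)} = -12$ ($x{\left(y,w \right)} = -2 + 2 \left(-5\right) = -2 - 10 = -12$)
$n{\left(f,s \right)} = -3 + 2 s$ ($n{\left(f,s \right)} = -3 + \left(s + s\right) = -3 + 2 s$)
$r{\left(A,q \right)} = -12$
$- 6 \left(r{\left(10,n{\left(-2 + 6,2 \right)} \right)} + 116\right) = - 6 \left(-12 + 116\right) = \left(-6\right) 104 = -624$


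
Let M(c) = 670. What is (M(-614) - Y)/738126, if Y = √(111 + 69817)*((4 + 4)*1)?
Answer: 335/369063 - 8*√17482/369063 ≈ -0.0019584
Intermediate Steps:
Y = 16*√17482 (Y = √69928*(8*1) = (2*√17482)*8 = 16*√17482 ≈ 2115.5)
(M(-614) - Y)/738126 = (670 - 16*√17482)/738126 = (670 - 16*√17482)*(1/738126) = 335/369063 - 8*√17482/369063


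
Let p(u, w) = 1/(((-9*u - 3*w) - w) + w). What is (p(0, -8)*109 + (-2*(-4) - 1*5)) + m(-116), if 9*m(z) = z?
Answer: -385/72 ≈ -5.3472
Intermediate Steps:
m(z) = z/9
p(u, w) = 1/(-9*u - 3*w) (p(u, w) = 1/((-9*u - 4*w) + w) = 1/(-9*u - 3*w))
(p(0, -8)*109 + (-2*(-4) - 1*5)) + m(-116) = (-1/(3*(-8) + 9*0)*109 + (-2*(-4) - 1*5)) + (1/9)*(-116) = (-1/(-24 + 0)*109 + (8 - 5)) - 116/9 = (-1/(-24)*109 + 3) - 116/9 = (-1*(-1/24)*109 + 3) - 116/9 = ((1/24)*109 + 3) - 116/9 = (109/24 + 3) - 116/9 = 181/24 - 116/9 = -385/72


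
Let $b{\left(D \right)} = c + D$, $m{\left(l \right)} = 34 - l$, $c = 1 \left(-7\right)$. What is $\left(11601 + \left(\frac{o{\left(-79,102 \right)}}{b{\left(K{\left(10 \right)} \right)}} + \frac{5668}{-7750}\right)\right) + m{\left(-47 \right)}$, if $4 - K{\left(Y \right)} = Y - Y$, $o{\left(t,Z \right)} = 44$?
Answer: $\frac{135624248}{11625} \approx 11667.0$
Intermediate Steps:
$c = -7$
$K{\left(Y \right)} = 4$ ($K{\left(Y \right)} = 4 - \left(Y - Y\right) = 4 - 0 = 4 + 0 = 4$)
$b{\left(D \right)} = -7 + D$
$\left(11601 + \left(\frac{o{\left(-79,102 \right)}}{b{\left(K{\left(10 \right)} \right)}} + \frac{5668}{-7750}\right)\right) + m{\left(-47 \right)} = \left(11601 + \left(\frac{44}{-7 + 4} + \frac{5668}{-7750}\right)\right) + \left(34 - -47\right) = \left(11601 + \left(\frac{44}{-3} + 5668 \left(- \frac{1}{7750}\right)\right)\right) + \left(34 + 47\right) = \left(11601 + \left(44 \left(- \frac{1}{3}\right) - \frac{2834}{3875}\right)\right) + 81 = \left(11601 - \frac{179002}{11625}\right) + 81 = \frac{134682623}{11625} + 81 = \frac{135624248}{11625}$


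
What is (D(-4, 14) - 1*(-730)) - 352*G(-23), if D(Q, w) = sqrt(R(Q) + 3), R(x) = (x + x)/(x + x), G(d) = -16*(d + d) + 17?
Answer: -264324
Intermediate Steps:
G(d) = 17 - 32*d (G(d) = -32*d + 17 = 17 - 32*d)
R(x) = 1 (R(x) = (2*x)/((2*x)) = (2*x)*(1/(2*x)) = 1)
D(Q, w) = 2 (D(Q, w) = sqrt(1 + 3) = sqrt(4) = 2)
(D(-4, 14) - 1*(-730)) - 352*G(-23) = (2 - 1*(-730)) - 352*(17 - 32*(-23)) = (2 + 730) - 352*(17 + 736) = 732 - 352*753 = 732 - 265056 = -264324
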